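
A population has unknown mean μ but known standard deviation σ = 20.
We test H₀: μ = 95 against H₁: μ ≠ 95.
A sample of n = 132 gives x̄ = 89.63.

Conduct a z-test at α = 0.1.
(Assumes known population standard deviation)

Answer: z = -3.0848, reject H₀

Derivation:
Standard error: SE = σ/√n = 20/√132 = 1.7408
z-statistic: z = (x̄ - μ₀)/SE = (89.63 - 95)/1.7408 = -3.0848
Critical value: ±1.645
p-value = 0.0020
Decision: reject H₀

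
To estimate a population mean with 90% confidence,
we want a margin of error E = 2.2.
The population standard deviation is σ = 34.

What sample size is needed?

z_0.05 = 1.645
n = (z×σ/E)² = (1.645×34/2.2)²
n = 646.3151
Round up: n = 647

Answer: n = 647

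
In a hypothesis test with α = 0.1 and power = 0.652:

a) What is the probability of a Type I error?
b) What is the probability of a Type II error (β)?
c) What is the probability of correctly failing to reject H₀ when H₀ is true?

a) Type I error probability = α = 0.1
b) Power = P(reject H₀ | H₁ true) = 1 - β = 0.652, so Type II error probability = β = 1 - Power = 0.348
c) P(fail to reject H₀ | H₀ true) = 1 - α = 0.9

Answer: a) 0.1, b) 0.348, c) 0.9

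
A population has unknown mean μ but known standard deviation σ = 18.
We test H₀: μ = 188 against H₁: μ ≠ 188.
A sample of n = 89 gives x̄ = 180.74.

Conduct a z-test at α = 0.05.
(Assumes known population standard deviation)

Standard error: SE = σ/√n = 18/√89 = 1.9080
z-statistic: z = (x̄ - μ₀)/SE = (180.74 - 188)/1.9080 = -3.8050
Critical value: ±1.960
p-value = 0.0001
Decision: reject H₀

Answer: z = -3.8050, reject H₀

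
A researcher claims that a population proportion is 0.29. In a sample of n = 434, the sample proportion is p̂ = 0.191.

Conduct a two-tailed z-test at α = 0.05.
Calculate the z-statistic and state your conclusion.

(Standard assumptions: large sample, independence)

H₀: p = 0.29, H₁: p ≠ 0.29
Standard error: SE = √(p₀(1-p₀)/n) = √(0.29×0.71/434) = 0.021781
z-statistic: z = (p̂ - p₀)/SE = (0.191 - 0.29)/0.021781 = -4.5452
Critical value: z_0.025 = ±1.960
p-value < 0.0001
Decision: reject H₀ at α = 0.05

Answer: z = -4.5452, reject H₀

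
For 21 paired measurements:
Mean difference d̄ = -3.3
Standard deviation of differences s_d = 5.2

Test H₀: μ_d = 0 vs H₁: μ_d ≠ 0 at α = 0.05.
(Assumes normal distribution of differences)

Answer: t = -2.9083, reject H₀

Derivation:
df = n - 1 = 20
SE = s_d/√n = 5.2/√21 = 1.1347
t = d̄/SE = -3.3/1.1347 = -2.9083
Critical value: t_{0.025,20} = ±2.086
p-value ≈ 0.0087
Decision: reject H₀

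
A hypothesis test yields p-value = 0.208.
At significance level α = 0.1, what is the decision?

Answer: fail to reject H₀

Derivation:
Compare p-value to α:
0.208 ≥ 0.1
Decision: fail to reject H₀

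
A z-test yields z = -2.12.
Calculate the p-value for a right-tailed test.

For z = -2.12:
p = P(Z > -2.12) = 1 - Φ(-2.12) = 0.9830

Answer: p-value ≈ 0.9830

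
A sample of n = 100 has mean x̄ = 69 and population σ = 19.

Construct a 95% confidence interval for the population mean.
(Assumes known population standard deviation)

Answer: (65.2760, 72.7240)

Derivation:
Confidence level: 95%, α = 0.05
z_0.025 = 1.960
SE = σ/√n = 19/√100 = 1.9000
Margin of error = 1.960 × 1.9000 = 3.7240
CI: x̄ ± margin = 69 ± 3.7240
CI: (65.2760, 72.7240)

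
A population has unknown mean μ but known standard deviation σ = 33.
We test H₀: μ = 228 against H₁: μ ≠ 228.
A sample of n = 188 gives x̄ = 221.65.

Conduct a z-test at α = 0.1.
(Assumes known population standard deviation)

Standard error: SE = σ/√n = 33/√188 = 2.4068
z-statistic: z = (x̄ - μ₀)/SE = (221.65 - 228)/2.4068 = -2.6384
Critical value: ±1.645
p-value = 0.0083
Decision: reject H₀

Answer: z = -2.6384, reject H₀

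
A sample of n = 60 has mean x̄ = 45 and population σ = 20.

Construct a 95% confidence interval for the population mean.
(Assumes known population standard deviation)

Answer: (39.9393, 50.0607)

Derivation:
Confidence level: 95%, α = 0.05
z_0.025 = 1.960
SE = σ/√n = 20/√60 = 2.5820
Margin of error = 1.960 × 2.5820 = 5.0607
CI: x̄ ± margin = 45 ± 5.0607
CI: (39.9393, 50.0607)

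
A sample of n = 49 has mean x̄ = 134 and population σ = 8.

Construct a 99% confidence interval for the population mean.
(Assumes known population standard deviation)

Answer: (131.0559, 136.9441)

Derivation:
Confidence level: 99%, α = 0.01
z_0.005 = 2.576
SE = σ/√n = 8/√49 = 1.1429
Margin of error = 2.576 × 1.1429 = 2.9441
CI: x̄ ± margin = 134 ± 2.9441
CI: (131.0559, 136.9441)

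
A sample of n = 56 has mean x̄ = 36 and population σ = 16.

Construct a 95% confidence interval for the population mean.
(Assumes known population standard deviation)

Confidence level: 95%, α = 0.05
z_0.025 = 1.960
SE = σ/√n = 16/√56 = 2.1381
Margin of error = 1.960 × 2.1381 = 4.1907
CI: x̄ ± margin = 36 ± 4.1907
CI: (31.8093, 40.1907)

Answer: (31.8093, 40.1907)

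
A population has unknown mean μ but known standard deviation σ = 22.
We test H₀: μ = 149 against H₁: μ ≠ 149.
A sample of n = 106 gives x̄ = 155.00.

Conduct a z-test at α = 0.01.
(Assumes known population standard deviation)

Answer: z = 2.8079, reject H₀

Derivation:
Standard error: SE = σ/√n = 22/√106 = 2.1368
z-statistic: z = (x̄ - μ₀)/SE = (155.00 - 149)/2.1368 = 2.8079
Critical value: ±2.576
p-value = 0.0050
Decision: reject H₀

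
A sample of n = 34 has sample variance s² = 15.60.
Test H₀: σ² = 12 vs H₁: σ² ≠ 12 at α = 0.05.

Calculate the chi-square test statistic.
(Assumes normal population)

Answer: χ² = 42.9000, fail to reject H₀

Derivation:
df = n - 1 = 33
χ² = (n-1)s²/σ₀² = 33×15.60/12 = 42.9000
Critical values: χ²_{0.975,33} = 19.047, χ²_{0.025,33} = 50.725
Rejection region: χ² < 19.047 or χ² > 50.725
Decision: fail to reject H₀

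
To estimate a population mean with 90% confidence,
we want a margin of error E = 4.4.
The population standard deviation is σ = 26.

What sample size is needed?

z_0.05 = 1.645
n = (z×σ/E)² = (1.645×26/4.4)²
n = 94.4872
Round up: n = 95

Answer: n = 95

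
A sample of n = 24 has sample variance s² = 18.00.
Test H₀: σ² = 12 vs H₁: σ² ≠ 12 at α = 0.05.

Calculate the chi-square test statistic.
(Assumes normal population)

Answer: χ² = 34.5000, fail to reject H₀

Derivation:
df = n - 1 = 23
χ² = (n-1)s²/σ₀² = 23×18.00/12 = 34.5000
Critical values: χ²_{0.975,23} = 11.689, χ²_{0.025,23} = 38.076
Rejection region: χ² < 11.689 or χ² > 38.076
Decision: fail to reject H₀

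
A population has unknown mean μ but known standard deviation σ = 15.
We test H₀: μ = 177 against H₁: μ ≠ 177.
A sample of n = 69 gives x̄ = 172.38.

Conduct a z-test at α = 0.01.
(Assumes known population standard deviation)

Answer: z = -2.5584, fail to reject H₀

Derivation:
Standard error: SE = σ/√n = 15/√69 = 1.8058
z-statistic: z = (x̄ - μ₀)/SE = (172.38 - 177)/1.8058 = -2.5584
Critical value: ±2.576
p-value = 0.0105
Decision: fail to reject H₀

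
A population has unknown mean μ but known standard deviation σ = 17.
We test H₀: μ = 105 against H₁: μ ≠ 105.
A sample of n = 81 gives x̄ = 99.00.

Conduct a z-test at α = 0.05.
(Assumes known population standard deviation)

Answer: z = -3.1765, reject H₀

Derivation:
Standard error: SE = σ/√n = 17/√81 = 1.8889
z-statistic: z = (x̄ - μ₀)/SE = (99.00 - 105)/1.8889 = -3.1765
Critical value: ±1.960
p-value = 0.0015
Decision: reject H₀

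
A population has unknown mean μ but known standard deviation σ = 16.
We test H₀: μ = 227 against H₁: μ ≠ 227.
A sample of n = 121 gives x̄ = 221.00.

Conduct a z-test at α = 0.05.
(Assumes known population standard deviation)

Standard error: SE = σ/√n = 16/√121 = 1.4545
z-statistic: z = (x̄ - μ₀)/SE = (221.00 - 227)/1.4545 = -4.1251
Critical value: ±1.960
p-value < 0.0001
Decision: reject H₀

Answer: z = -4.1251, reject H₀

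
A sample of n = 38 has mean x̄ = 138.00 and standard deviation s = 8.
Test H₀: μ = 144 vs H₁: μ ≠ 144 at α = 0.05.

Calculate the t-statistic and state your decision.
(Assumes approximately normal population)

Answer: t = -4.6232, reject H₀

Derivation:
df = n - 1 = 37
SE = s/√n = 8/√38 = 1.2978
t = (x̄ - μ₀)/SE = (138.00 - 144)/1.2978 = -4.6232
Critical value: t_{0.025,37} = ±2.026
p-value < 0.0001
Decision: reject H₀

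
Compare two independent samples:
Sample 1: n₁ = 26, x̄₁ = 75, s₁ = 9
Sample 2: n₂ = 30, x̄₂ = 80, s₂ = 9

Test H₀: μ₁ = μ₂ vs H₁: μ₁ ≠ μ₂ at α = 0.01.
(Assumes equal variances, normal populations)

Answer: t = -2.0734, fail to reject H₀

Derivation:
Pooled variance: s²_p = [25×9² + 29×9²]/(54) = 81.0000
s_p = 9.0000
SE = s_p×√(1/n₁ + 1/n₂) = 9.0000×√(1/26 + 1/30) = 2.4115
t = (x̄₁ - x̄₂)/SE = (75 - 80)/2.4115 = -2.0734
df = 54, t-critical = ±2.670
Decision: fail to reject H₀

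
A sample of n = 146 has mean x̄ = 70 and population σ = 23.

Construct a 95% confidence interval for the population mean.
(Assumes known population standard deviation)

Confidence level: 95%, α = 0.05
z_0.025 = 1.960
SE = σ/√n = 23/√146 = 1.9035
Margin of error = 1.960 × 1.9035 = 3.7309
CI: x̄ ± margin = 70 ± 3.7309
CI: (66.2691, 73.7309)

Answer: (66.2691, 73.7309)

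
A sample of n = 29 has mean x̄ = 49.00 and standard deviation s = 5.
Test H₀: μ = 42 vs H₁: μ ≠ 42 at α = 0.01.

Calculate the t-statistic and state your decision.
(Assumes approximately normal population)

df = n - 1 = 28
SE = s/√n = 5/√29 = 0.9285
t = (x̄ - μ₀)/SE = (49.00 - 42)/0.9285 = 7.5390
Critical value: t_{0.005,28} = ±2.763
p-value < 0.0001
Decision: reject H₀

Answer: t = 7.5390, reject H₀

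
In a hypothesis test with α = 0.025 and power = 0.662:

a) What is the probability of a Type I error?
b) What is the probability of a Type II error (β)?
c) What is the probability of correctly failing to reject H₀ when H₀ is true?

a) Type I error probability = α = 0.025
b) Power = P(reject H₀ | H₁ true) = 1 - β = 0.662, so Type II error probability = β = 1 - Power = 0.338
c) P(fail to reject H₀ | H₀ true) = 1 - α = 0.975

Answer: a) 0.025, b) 0.338, c) 0.975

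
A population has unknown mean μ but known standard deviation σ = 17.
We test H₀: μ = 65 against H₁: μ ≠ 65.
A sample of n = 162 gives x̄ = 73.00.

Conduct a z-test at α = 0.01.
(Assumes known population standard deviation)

Answer: z = 5.9898, reject H₀

Derivation:
Standard error: SE = σ/√n = 17/√162 = 1.3356
z-statistic: z = (x̄ - μ₀)/SE = (73.00 - 65)/1.3356 = 5.9898
Critical value: ±2.576
p-value < 0.0001
Decision: reject H₀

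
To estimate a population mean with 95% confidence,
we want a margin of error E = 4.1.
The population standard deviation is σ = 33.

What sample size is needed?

Answer: n = 249

Derivation:
z_0.025 = 1.960
n = (z×σ/E)² = (1.960×33/4.1)²
n = 248.8699
Round up: n = 249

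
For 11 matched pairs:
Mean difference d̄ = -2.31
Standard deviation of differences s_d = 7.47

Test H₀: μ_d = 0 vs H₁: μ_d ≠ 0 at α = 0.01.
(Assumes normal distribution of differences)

Answer: t = -1.0256, fail to reject H₀

Derivation:
df = n - 1 = 10
SE = s_d/√n = 7.47/√11 = 2.2523
t = d̄/SE = -2.31/2.2523 = -1.0256
Critical value: t_{0.005,10} = ±3.169
p-value ≈ 0.3292
Decision: fail to reject H₀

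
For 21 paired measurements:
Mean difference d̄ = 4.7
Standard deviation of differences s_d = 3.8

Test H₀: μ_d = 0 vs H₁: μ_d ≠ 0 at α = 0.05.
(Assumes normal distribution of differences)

Answer: t = 5.6681, reject H₀

Derivation:
df = n - 1 = 20
SE = s_d/√n = 3.8/√21 = 0.8292
t = d̄/SE = 4.7/0.8292 = 5.6681
Critical value: t_{0.025,20} = ±2.086
p-value < 0.0001
Decision: reject H₀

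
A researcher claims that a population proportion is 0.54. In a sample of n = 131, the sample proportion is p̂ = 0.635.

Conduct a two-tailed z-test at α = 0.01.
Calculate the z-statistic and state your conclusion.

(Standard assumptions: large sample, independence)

H₀: p = 0.54, H₁: p ≠ 0.54
Standard error: SE = √(p₀(1-p₀)/n) = √(0.54×0.46/131) = 0.043545
z-statistic: z = (p̂ - p₀)/SE = (0.635 - 0.54)/0.043545 = 2.1817
Critical value: z_0.005 = ±2.576
p-value = 0.0291
Decision: fail to reject H₀ at α = 0.01

Answer: z = 2.1817, fail to reject H₀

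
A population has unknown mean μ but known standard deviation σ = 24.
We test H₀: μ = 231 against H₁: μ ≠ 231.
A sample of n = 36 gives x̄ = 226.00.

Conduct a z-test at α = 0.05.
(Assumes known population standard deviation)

Answer: z = -1.2500, fail to reject H₀

Derivation:
Standard error: SE = σ/√n = 24/√36 = 4.0000
z-statistic: z = (x̄ - μ₀)/SE = (226.00 - 231)/4.0000 = -1.2500
Critical value: ±1.960
p-value = 0.2113
Decision: fail to reject H₀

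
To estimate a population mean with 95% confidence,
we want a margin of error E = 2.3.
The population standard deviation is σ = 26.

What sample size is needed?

z_0.025 = 1.960
n = (z×σ/E)² = (1.960×26/2.3)²
n = 490.9115
Round up: n = 491

Answer: n = 491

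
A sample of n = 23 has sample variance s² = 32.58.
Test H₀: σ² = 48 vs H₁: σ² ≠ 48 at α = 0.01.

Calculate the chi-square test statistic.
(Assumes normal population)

df = n - 1 = 22
χ² = (n-1)s²/σ₀² = 22×32.58/48 = 14.9325
Critical values: χ²_{0.995,22} = 8.643, χ²_{0.005,22} = 42.796
Rejection region: χ² < 8.643 or χ² > 42.796
Decision: fail to reject H₀

Answer: χ² = 14.9325, fail to reject H₀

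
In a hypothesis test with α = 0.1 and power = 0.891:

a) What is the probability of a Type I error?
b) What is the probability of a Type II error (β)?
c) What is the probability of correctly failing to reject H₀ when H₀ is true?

a) Type I error probability = α = 0.1
b) Power = P(reject H₀ | H₁ true) = 1 - β = 0.891, so Type II error probability = β = 1 - Power = 0.109
c) P(fail to reject H₀ | H₀ true) = 1 - α = 0.9

Answer: a) 0.1, b) 0.109, c) 0.9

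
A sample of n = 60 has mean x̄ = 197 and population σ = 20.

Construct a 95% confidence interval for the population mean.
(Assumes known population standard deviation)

Answer: (191.9393, 202.0607)

Derivation:
Confidence level: 95%, α = 0.05
z_0.025 = 1.960
SE = σ/√n = 20/√60 = 2.5820
Margin of error = 1.960 × 2.5820 = 5.0607
CI: x̄ ± margin = 197 ± 5.0607
CI: (191.9393, 202.0607)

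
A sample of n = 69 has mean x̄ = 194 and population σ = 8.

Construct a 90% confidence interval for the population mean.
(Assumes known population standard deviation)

Answer: (192.4157, 195.5843)

Derivation:
Confidence level: 90%, α = 0.1
z_0.05 = 1.645
SE = σ/√n = 8/√69 = 0.9631
Margin of error = 1.645 × 0.9631 = 1.5843
CI: x̄ ± margin = 194 ± 1.5843
CI: (192.4157, 195.5843)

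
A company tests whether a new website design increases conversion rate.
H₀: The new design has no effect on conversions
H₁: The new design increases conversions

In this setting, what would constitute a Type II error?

Type I error (α): Rejecting H₀ when H₀ is true
Type II error (β): Failing to reject H₀ when H₁ is true

Answer: Keeping the old design when the new one would have increased conversions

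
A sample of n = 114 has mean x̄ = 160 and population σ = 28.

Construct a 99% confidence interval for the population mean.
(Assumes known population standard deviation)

Answer: (153.2447, 166.7553)

Derivation:
Confidence level: 99%, α = 0.01
z_0.005 = 2.576
SE = σ/√n = 28/√114 = 2.6224
Margin of error = 2.576 × 2.6224 = 6.7553
CI: x̄ ± margin = 160 ± 6.7553
CI: (153.2447, 166.7553)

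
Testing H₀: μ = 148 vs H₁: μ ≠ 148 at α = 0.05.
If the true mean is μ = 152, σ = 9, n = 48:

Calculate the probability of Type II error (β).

SE = σ/√n = 9/√48 = 1.2990
Critical values: μ₀ ± z_0.025×SE = 148 ± 1.960×1.2990
Acceptance region: (145.4540, 150.5460)
Under H₁ (μ = 152): z_high = (150.5460 - 152)/1.2990 = -1.1193, z_low = (145.4540 - 152)/1.2990 = -5.0393
β = P(not reject | H₁) = Φ(-1.1193) - Φ(-5.0393) ≈ 0.1315

Answer: β ≈ 0.1315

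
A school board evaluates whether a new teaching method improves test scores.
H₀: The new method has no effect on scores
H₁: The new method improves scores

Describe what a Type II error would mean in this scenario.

Answer: Failing to adopt an effective teaching method

Derivation:
Type I error: rejecting H₀ when it is actually true (false positive).
Type II error: failing to reject H₀ when H₁ is actually true (false negative).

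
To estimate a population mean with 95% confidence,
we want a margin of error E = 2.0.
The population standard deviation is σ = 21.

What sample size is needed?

Answer: n = 424

Derivation:
z_0.025 = 1.960
n = (z×σ/E)² = (1.960×21/2.0)²
n = 423.5364
Round up: n = 424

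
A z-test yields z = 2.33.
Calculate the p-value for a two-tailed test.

Answer: p-value ≈ 0.0198

Derivation:
For z = 2.33:
p = 2×P(Z > |2.33|) = 2×(1 - Φ(2.33)) = 0.0198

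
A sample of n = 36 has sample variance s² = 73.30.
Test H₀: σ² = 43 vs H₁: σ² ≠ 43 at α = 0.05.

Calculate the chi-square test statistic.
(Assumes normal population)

df = n - 1 = 35
χ² = (n-1)s²/σ₀² = 35×73.30/43 = 59.6628
Critical values: χ²_{0.975,35} = 20.569, χ²_{0.025,35} = 53.203
Rejection region: χ² < 20.569 or χ² > 53.203
Decision: reject H₀

Answer: χ² = 59.6628, reject H₀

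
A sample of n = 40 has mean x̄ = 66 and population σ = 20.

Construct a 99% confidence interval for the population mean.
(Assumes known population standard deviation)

Answer: (57.8539, 74.1461)

Derivation:
Confidence level: 99%, α = 0.01
z_0.005 = 2.576
SE = σ/√n = 20/√40 = 3.1623
Margin of error = 2.576 × 3.1623 = 8.1461
CI: x̄ ± margin = 66 ± 8.1461
CI: (57.8539, 74.1461)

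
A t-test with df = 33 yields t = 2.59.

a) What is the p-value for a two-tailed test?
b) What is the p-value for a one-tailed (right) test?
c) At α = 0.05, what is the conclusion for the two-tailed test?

Using t-distribution with df = 33:
a) Two-tailed: p = 2×P(T > 2.59) = 0.0142
b) One-tailed: p = P(T > 2.59) = 0.0071
c) 0.0142 < 0.05, reject H₀

Answer: a) 0.0142, b) 0.0071, c) reject H₀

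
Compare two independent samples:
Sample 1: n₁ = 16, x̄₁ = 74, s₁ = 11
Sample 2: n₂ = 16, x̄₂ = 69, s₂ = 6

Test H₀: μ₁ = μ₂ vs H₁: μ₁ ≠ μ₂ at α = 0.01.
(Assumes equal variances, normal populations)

Pooled variance: s²_p = [15×11² + 15×6²]/(30) = 78.5000
s_p = 8.8600
SE = s_p×√(1/n₁ + 1/n₂) = 8.8600×√(1/16 + 1/16) = 3.1325
t = (x̄₁ - x̄₂)/SE = (74 - 69)/3.1325 = 1.5962
df = 30, t-critical = ±2.750
Decision: fail to reject H₀

Answer: t = 1.5962, fail to reject H₀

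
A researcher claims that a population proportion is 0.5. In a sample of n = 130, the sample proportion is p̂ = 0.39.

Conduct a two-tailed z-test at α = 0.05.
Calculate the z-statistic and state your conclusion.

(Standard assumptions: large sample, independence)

H₀: p = 0.5, H₁: p ≠ 0.5
Standard error: SE = √(p₀(1-p₀)/n) = √(0.5×0.5/130) = 0.043853
z-statistic: z = (p̂ - p₀)/SE = (0.39 - 0.5)/0.043853 = -2.5084
Critical value: z_0.025 = ±1.960
p-value = 0.0121
Decision: reject H₀ at α = 0.05

Answer: z = -2.5084, reject H₀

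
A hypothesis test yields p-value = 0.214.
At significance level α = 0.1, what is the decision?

Compare p-value to α:
0.214 ≥ 0.1
Decision: fail to reject H₀

Answer: fail to reject H₀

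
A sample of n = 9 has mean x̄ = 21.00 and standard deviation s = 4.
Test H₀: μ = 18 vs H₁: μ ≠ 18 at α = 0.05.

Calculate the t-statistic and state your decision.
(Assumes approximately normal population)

df = n - 1 = 8
SE = s/√n = 4/√9 = 1.3333
t = (x̄ - μ₀)/SE = (21.00 - 18)/1.3333 = 2.2501
Critical value: t_{0.025,8} = ±2.306
p-value ≈ 0.0546
Decision: fail to reject H₀

Answer: t = 2.2501, fail to reject H₀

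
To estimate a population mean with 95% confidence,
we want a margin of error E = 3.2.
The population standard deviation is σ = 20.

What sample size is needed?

Answer: n = 151

Derivation:
z_0.025 = 1.960
n = (z×σ/E)² = (1.960×20/3.2)²
n = 150.0625
Round up: n = 151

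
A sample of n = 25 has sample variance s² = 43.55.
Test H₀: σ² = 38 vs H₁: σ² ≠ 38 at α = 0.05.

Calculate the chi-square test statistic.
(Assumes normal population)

Answer: χ² = 27.5053, fail to reject H₀

Derivation:
df = n - 1 = 24
χ² = (n-1)s²/σ₀² = 24×43.55/38 = 27.5053
Critical values: χ²_{0.975,24} = 12.401, χ²_{0.025,24} = 39.364
Rejection region: χ² < 12.401 or χ² > 39.364
Decision: fail to reject H₀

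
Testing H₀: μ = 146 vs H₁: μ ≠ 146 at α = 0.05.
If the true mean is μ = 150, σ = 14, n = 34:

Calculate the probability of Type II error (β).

Answer: β ≈ 0.6155

Derivation:
SE = σ/√n = 14/√34 = 2.4010
Critical values: μ₀ ± z_0.025×SE = 146 ± 1.960×2.4010
Acceptance region: (141.2940, 150.7060)
Under H₁ (μ = 150): z_high = (150.7060 - 150)/2.4010 = 0.2940, z_low = (141.2940 - 150)/2.4010 = -3.6260
β = P(not reject | H₁) = Φ(0.2940) - Φ(-3.6260) ≈ 0.6155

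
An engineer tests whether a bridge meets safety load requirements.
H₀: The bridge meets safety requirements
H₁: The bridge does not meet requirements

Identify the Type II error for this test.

A Type I error (probability α) occurs when we reject a true H₀.
A Type II error (probability β) occurs when we fail to reject a false H₀.

Answer: Declaring an unsafe bridge to be safe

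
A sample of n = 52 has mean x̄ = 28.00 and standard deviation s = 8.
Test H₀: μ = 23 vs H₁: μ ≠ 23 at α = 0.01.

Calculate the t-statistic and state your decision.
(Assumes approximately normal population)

df = n - 1 = 51
SE = s/√n = 8/√52 = 1.1094
t = (x̄ - μ₀)/SE = (28.00 - 23)/1.1094 = 4.5069
Critical value: t_{0.005,51} = ±2.676
p-value < 0.0001
Decision: reject H₀

Answer: t = 4.5069, reject H₀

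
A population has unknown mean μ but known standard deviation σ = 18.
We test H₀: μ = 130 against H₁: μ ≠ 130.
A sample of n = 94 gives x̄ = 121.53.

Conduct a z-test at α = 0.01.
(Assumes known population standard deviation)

Answer: z = -4.5621, reject H₀

Derivation:
Standard error: SE = σ/√n = 18/√94 = 1.8566
z-statistic: z = (x̄ - μ₀)/SE = (121.53 - 130)/1.8566 = -4.5621
Critical value: ±2.576
p-value < 0.0001
Decision: reject H₀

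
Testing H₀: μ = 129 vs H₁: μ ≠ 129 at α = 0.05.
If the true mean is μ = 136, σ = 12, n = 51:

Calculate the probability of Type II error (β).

SE = σ/√n = 12/√51 = 1.6803
Critical values: μ₀ ± z_0.025×SE = 129 ± 1.960×1.6803
Acceptance region: (125.7066, 132.2934)
Under H₁ (μ = 136): z_high = (132.2934 - 136)/1.6803 = -2.2059, z_low = (125.7066 - 136)/1.6803 = -6.1259
β = P(not reject | H₁) = Φ(-2.2059) - Φ(-6.1259) ≈ 0.0137

Answer: β ≈ 0.0137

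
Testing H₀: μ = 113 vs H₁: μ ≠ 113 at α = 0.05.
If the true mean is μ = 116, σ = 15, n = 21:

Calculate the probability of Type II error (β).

Answer: β ≈ 0.8496

Derivation:
SE = σ/√n = 15/√21 = 3.2733
Critical values: μ₀ ± z_0.025×SE = 113 ± 1.960×3.2733
Acceptance region: (106.5843, 119.4157)
Under H₁ (μ = 116): z_high = (119.4157 - 116)/3.2733 = 1.0435, z_low = (106.5843 - 116)/3.2733 = -2.8765
β = P(not reject | H₁) = Φ(1.0435) - Φ(-2.8765) ≈ 0.8496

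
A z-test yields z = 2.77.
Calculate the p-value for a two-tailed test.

Answer: p-value ≈ 0.0056

Derivation:
For z = 2.77:
p = 2×P(Z > |2.77|) = 2×(1 - Φ(2.77)) = 0.0056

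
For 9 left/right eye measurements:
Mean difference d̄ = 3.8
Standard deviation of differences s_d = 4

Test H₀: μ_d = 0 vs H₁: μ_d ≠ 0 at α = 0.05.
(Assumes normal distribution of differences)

df = n - 1 = 8
SE = s_d/√n = 4/√9 = 1.3333
t = d̄/SE = 3.8/1.3333 = 2.8501
Critical value: t_{0.025,8} = ±2.306
p-value ≈ 0.0215
Decision: reject H₀

Answer: t = 2.8501, reject H₀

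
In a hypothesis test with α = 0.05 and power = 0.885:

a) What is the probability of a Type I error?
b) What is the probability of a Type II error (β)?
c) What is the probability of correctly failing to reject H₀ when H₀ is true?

a) Type I error probability = α = 0.05
b) Power = P(reject H₀ | H₁ true) = 1 - β = 0.885, so Type II error probability = β = 1 - Power = 0.115
c) P(fail to reject H₀ | H₀ true) = 1 - α = 0.95

Answer: a) 0.05, b) 0.115, c) 0.95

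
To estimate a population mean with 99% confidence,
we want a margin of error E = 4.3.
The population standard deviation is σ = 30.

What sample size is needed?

z_0.005 = 2.576
n = (z×σ/E)² = (2.576×30/4.3)²
n = 322.9961
Round up: n = 323

Answer: n = 323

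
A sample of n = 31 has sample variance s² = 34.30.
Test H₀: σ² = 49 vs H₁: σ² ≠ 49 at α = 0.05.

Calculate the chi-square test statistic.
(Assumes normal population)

df = n - 1 = 30
χ² = (n-1)s²/σ₀² = 30×34.30/49 = 21.0000
Critical values: χ²_{0.975,30} = 16.791, χ²_{0.025,30} = 46.979
Rejection region: χ² < 16.791 or χ² > 46.979
Decision: fail to reject H₀

Answer: χ² = 21.0000, fail to reject H₀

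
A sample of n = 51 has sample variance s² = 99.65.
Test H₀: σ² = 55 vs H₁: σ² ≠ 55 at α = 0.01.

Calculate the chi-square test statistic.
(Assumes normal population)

Answer: χ² = 90.5909, reject H₀

Derivation:
df = n - 1 = 50
χ² = (n-1)s²/σ₀² = 50×99.65/55 = 90.5909
Critical values: χ²_{0.995,50} = 27.991, χ²_{0.005,50} = 79.490
Rejection region: χ² < 27.991 or χ² > 79.490
Decision: reject H₀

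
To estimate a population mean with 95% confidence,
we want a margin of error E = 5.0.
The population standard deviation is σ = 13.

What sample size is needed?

Answer: n = 26

Derivation:
z_0.025 = 1.960
n = (z×σ/E)² = (1.960×13/5.0)²
n = 25.9692
Round up: n = 26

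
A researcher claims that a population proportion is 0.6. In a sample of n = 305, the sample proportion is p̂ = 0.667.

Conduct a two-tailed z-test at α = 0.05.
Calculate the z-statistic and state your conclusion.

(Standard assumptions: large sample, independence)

Answer: z = 2.3885, reject H₀

Derivation:
H₀: p = 0.6, H₁: p ≠ 0.6
Standard error: SE = √(p₀(1-p₀)/n) = √(0.6×0.4/305) = 0.028051
z-statistic: z = (p̂ - p₀)/SE = (0.667 - 0.6)/0.028051 = 2.3885
Critical value: z_0.025 = ±1.960
p-value = 0.0169
Decision: reject H₀ at α = 0.05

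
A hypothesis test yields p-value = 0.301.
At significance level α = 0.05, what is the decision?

Answer: fail to reject H₀

Derivation:
Compare p-value to α:
0.301 ≥ 0.05
Decision: fail to reject H₀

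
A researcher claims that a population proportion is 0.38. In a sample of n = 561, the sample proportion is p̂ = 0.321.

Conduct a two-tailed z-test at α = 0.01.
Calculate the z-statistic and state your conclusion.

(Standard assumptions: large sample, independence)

H₀: p = 0.38, H₁: p ≠ 0.38
Standard error: SE = √(p₀(1-p₀)/n) = √(0.38×0.62/561) = 0.020493
z-statistic: z = (p̂ - p₀)/SE = (0.321 - 0.38)/0.020493 = -2.8790
Critical value: z_0.005 = ±2.576
p-value = 0.0040
Decision: reject H₀ at α = 0.01

Answer: z = -2.8790, reject H₀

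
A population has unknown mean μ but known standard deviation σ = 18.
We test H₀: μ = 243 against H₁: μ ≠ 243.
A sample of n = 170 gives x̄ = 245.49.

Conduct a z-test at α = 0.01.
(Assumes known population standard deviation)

Standard error: SE = σ/√n = 18/√170 = 1.3805
z-statistic: z = (x̄ - μ₀)/SE = (245.49 - 243)/1.3805 = 1.8037
Critical value: ±2.576
p-value = 0.0713
Decision: fail to reject H₀

Answer: z = 1.8037, fail to reject H₀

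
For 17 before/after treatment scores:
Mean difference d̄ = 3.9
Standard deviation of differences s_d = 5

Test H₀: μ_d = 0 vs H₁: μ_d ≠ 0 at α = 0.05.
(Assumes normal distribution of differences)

df = n - 1 = 16
SE = s_d/√n = 5/√17 = 1.2127
t = d̄/SE = 3.9/1.2127 = 3.2160
Critical value: t_{0.025,16} = ±2.120
p-value ≈ 0.0054
Decision: reject H₀

Answer: t = 3.2160, reject H₀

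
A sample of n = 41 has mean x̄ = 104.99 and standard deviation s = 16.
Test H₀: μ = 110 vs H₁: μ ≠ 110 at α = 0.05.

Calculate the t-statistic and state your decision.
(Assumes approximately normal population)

df = n - 1 = 40
SE = s/√n = 16/√41 = 2.4988
t = (x̄ - μ₀)/SE = (104.99 - 110)/2.4988 = -2.0050
Critical value: t_{0.025,40} = ±2.021
p-value ≈ 0.0518
Decision: fail to reject H₀

Answer: t = -2.0050, fail to reject H₀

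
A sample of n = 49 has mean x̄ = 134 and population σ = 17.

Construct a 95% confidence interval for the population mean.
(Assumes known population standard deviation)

Answer: (129.2399, 138.7601)

Derivation:
Confidence level: 95%, α = 0.05
z_0.025 = 1.960
SE = σ/√n = 17/√49 = 2.4286
Margin of error = 1.960 × 2.4286 = 4.7601
CI: x̄ ± margin = 134 ± 4.7601
CI: (129.2399, 138.7601)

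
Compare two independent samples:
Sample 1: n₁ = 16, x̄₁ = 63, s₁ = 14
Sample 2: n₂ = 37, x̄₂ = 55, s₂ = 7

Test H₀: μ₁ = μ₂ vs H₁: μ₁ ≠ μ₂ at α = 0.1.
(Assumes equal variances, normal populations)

Pooled variance: s²_p = [15×14² + 36×7²]/(51) = 92.2353
s_p = 9.6039
SE = s_p×√(1/n₁ + 1/n₂) = 9.6039×√(1/16 + 1/37) = 2.8736
t = (x̄₁ - x̄₂)/SE = (63 - 55)/2.8736 = 2.7840
df = 51, t-critical = ±1.675
Decision: reject H₀

Answer: t = 2.7840, reject H₀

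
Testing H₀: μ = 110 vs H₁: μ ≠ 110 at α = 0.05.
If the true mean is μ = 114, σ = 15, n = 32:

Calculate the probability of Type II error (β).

SE = σ/√n = 15/√32 = 2.6517
Critical values: μ₀ ± z_0.025×SE = 110 ± 1.960×2.6517
Acceptance region: (104.8027, 115.1973)
Under H₁ (μ = 114): z_high = (115.1973 - 114)/2.6517 = 0.4515, z_low = (104.8027 - 114)/2.6517 = -3.4685
β = P(not reject | H₁) = Φ(0.4515) - Φ(-3.4685) ≈ 0.6739

Answer: β ≈ 0.6739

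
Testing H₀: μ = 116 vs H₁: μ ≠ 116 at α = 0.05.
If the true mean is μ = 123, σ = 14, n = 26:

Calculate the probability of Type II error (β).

Answer: β ≈ 0.2778

Derivation:
SE = σ/√n = 14/√26 = 2.7456
Critical values: μ₀ ± z_0.025×SE = 116 ± 1.960×2.7456
Acceptance region: (110.6186, 121.3814)
Under H₁ (μ = 123): z_high = (121.3814 - 123)/2.7456 = -0.5895, z_low = (110.6186 - 123)/2.7456 = -4.5095
β = P(not reject | H₁) = Φ(-0.5895) - Φ(-4.5095) ≈ 0.2778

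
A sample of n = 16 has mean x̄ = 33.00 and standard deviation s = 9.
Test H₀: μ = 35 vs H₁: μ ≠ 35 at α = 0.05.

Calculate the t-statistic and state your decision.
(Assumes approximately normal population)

Answer: t = -0.8889, fail to reject H₀

Derivation:
df = n - 1 = 15
SE = s/√n = 9/√16 = 2.2500
t = (x̄ - μ₀)/SE = (33.00 - 35)/2.2500 = -0.8889
Critical value: t_{0.025,15} = ±2.131
p-value ≈ 0.3881
Decision: fail to reject H₀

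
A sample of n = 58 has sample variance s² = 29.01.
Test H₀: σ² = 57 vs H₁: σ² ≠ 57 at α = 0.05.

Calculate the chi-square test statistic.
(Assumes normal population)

Answer: χ² = 29.0100, reject H₀

Derivation:
df = n - 1 = 57
χ² = (n-1)s²/σ₀² = 57×29.01/57 = 29.0100
Critical values: χ²_{0.975,57} = 38.027, χ²_{0.025,57} = 79.752
Rejection region: χ² < 38.027 or χ² > 79.752
Decision: reject H₀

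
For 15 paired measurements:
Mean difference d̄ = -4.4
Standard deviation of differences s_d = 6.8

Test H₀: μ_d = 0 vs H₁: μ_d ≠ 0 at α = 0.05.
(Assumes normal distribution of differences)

Answer: t = -2.5060, reject H₀

Derivation:
df = n - 1 = 14
SE = s_d/√n = 6.8/√15 = 1.7558
t = d̄/SE = -4.4/1.7558 = -2.5060
Critical value: t_{0.025,14} = ±2.145
p-value ≈ 0.0252
Decision: reject H₀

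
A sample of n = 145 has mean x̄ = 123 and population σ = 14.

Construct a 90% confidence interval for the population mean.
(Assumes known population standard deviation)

Confidence level: 90%, α = 0.1
z_0.05 = 1.645
SE = σ/√n = 14/√145 = 1.1626
Margin of error = 1.645 × 1.1626 = 1.9125
CI: x̄ ± margin = 123 ± 1.9125
CI: (121.0875, 124.9125)

Answer: (121.0875, 124.9125)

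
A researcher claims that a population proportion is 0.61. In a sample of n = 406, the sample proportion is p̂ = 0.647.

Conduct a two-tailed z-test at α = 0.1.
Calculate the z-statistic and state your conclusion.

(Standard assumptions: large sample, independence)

Answer: z = 1.5285, fail to reject H₀

Derivation:
H₀: p = 0.61, H₁: p ≠ 0.61
Standard error: SE = √(p₀(1-p₀)/n) = √(0.61×0.39/406) = 0.024207
z-statistic: z = (p̂ - p₀)/SE = (0.647 - 0.61)/0.024207 = 1.5285
Critical value: z_0.05 = ±1.645
p-value = 0.1264
Decision: fail to reject H₀ at α = 0.1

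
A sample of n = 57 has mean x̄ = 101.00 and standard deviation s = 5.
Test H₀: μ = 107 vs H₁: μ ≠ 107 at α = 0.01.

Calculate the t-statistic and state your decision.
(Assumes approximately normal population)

df = n - 1 = 56
SE = s/√n = 5/√57 = 0.6623
t = (x̄ - μ₀)/SE = (101.00 - 107)/0.6623 = -9.0593
Critical value: t_{0.005,56} = ±2.667
p-value < 0.0001
Decision: reject H₀

Answer: t = -9.0593, reject H₀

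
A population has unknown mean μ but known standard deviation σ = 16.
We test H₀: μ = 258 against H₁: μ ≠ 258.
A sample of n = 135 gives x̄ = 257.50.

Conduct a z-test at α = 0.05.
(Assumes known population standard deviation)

Answer: z = -0.3631, fail to reject H₀

Derivation:
Standard error: SE = σ/√n = 16/√135 = 1.3771
z-statistic: z = (x̄ - μ₀)/SE = (257.50 - 258)/1.3771 = -0.3631
Critical value: ±1.960
p-value = 0.7165
Decision: fail to reject H₀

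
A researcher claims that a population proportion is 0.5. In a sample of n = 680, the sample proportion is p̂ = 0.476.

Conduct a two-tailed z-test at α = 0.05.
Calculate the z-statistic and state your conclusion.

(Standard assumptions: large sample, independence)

H₀: p = 0.5, H₁: p ≠ 0.5
Standard error: SE = √(p₀(1-p₀)/n) = √(0.5×0.5/680) = 0.019174
z-statistic: z = (p̂ - p₀)/SE = (0.476 - 0.5)/0.019174 = -1.2517
Critical value: z_0.025 = ±1.960
p-value = 0.2107
Decision: fail to reject H₀ at α = 0.05

Answer: z = -1.2517, fail to reject H₀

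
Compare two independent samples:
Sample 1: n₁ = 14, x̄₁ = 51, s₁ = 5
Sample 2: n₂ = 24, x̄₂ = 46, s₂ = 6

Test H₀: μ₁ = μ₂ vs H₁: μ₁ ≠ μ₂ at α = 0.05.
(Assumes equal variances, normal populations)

Answer: t = 2.6272, reject H₀

Derivation:
Pooled variance: s²_p = [13×5² + 23×6²]/(36) = 32.0278
s_p = 5.6593
SE = s_p×√(1/n₁ + 1/n₂) = 5.6593×√(1/14 + 1/24) = 1.9032
t = (x̄₁ - x̄₂)/SE = (51 - 46)/1.9032 = 2.6272
df = 36, t-critical = ±2.028
Decision: reject H₀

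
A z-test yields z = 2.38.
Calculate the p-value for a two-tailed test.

For z = 2.38:
p = 2×P(Z > |2.38|) = 2×(1 - Φ(2.38)) = 0.0173

Answer: p-value ≈ 0.0173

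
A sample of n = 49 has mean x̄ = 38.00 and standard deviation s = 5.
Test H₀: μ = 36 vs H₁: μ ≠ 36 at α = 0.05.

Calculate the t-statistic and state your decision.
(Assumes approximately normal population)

Answer: t = 2.7999, reject H₀

Derivation:
df = n - 1 = 48
SE = s/√n = 5/√49 = 0.7143
t = (x̄ - μ₀)/SE = (38.00 - 36)/0.7143 = 2.7999
Critical value: t_{0.025,48} = ±2.011
p-value ≈ 0.0073
Decision: reject H₀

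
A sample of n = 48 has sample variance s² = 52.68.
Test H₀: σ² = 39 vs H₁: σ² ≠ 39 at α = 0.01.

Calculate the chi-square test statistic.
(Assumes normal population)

df = n - 1 = 47
χ² = (n-1)s²/σ₀² = 47×52.68/39 = 63.4862
Critical values: χ²_{0.995,47} = 25.775, χ²_{0.005,47} = 75.704
Rejection region: χ² < 25.775 or χ² > 75.704
Decision: fail to reject H₀

Answer: χ² = 63.4862, fail to reject H₀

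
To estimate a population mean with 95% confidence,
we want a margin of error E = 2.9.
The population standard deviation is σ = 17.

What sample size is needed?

z_0.025 = 1.960
n = (z×σ/E)² = (1.960×17/2.9)²
n = 132.0122
Round up: n = 133

Answer: n = 133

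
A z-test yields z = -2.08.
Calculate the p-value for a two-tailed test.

Answer: p-value ≈ 0.0375

Derivation:
For z = -2.08:
p = 2×P(Z > |-2.08|) = 2×(1 - Φ(2.08)) = 0.0375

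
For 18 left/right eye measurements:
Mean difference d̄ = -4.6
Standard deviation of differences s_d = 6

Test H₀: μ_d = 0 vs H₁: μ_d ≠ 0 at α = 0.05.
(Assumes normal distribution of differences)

df = n - 1 = 17
SE = s_d/√n = 6/√18 = 1.4142
t = d̄/SE = -4.6/1.4142 = -3.2527
Critical value: t_{0.025,17} = ±2.110
p-value ≈ 0.0047
Decision: reject H₀

Answer: t = -3.2527, reject H₀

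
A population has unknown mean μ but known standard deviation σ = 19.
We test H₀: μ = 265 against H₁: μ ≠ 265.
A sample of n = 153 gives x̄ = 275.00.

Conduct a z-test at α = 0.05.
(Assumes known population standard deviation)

Standard error: SE = σ/√n = 19/√153 = 1.5361
z-statistic: z = (x̄ - μ₀)/SE = (275.00 - 265)/1.5361 = 6.5100
Critical value: ±1.960
p-value < 0.0001
Decision: reject H₀

Answer: z = 6.5100, reject H₀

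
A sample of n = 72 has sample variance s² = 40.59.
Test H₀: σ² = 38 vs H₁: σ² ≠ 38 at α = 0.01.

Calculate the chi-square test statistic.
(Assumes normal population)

df = n - 1 = 71
χ² = (n-1)s²/σ₀² = 71×40.59/38 = 75.8392
Critical values: χ²_{0.995,71} = 44.058, χ²_{0.005,71} = 105.432
Rejection region: χ² < 44.058 or χ² > 105.432
Decision: fail to reject H₀

Answer: χ² = 75.8392, fail to reject H₀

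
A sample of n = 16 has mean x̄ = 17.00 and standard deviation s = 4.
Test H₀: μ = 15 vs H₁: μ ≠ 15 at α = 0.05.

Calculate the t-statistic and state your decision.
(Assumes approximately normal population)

df = n - 1 = 15
SE = s/√n = 4/√16 = 1.0000
t = (x̄ - μ₀)/SE = (17.00 - 15)/1.0000 = 2.0000
Critical value: t_{0.025,15} = ±2.131
p-value ≈ 0.0639
Decision: fail to reject H₀

Answer: t = 2.0000, fail to reject H₀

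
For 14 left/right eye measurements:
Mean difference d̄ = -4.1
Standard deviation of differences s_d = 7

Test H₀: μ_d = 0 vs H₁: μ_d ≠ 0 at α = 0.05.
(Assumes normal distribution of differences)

Answer: t = -2.1916, reject H₀

Derivation:
df = n - 1 = 13
SE = s_d/√n = 7/√14 = 1.8708
t = d̄/SE = -4.1/1.8708 = -2.1916
Critical value: t_{0.025,13} = ±2.160
p-value ≈ 0.0472
Decision: reject H₀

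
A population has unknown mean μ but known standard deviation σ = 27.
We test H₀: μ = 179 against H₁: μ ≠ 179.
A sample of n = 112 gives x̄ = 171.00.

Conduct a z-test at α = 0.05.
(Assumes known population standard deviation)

Standard error: SE = σ/√n = 27/√112 = 2.5513
z-statistic: z = (x̄ - μ₀)/SE = (171.00 - 179)/2.5513 = -3.1357
Critical value: ±1.960
p-value = 0.0017
Decision: reject H₀

Answer: z = -3.1357, reject H₀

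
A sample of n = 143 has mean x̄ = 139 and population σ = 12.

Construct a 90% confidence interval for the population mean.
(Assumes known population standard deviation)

Confidence level: 90%, α = 0.1
z_0.05 = 1.645
SE = σ/√n = 12/√143 = 1.0035
Margin of error = 1.645 × 1.0035 = 1.6508
CI: x̄ ± margin = 139 ± 1.6508
CI: (137.3492, 140.6508)

Answer: (137.3492, 140.6508)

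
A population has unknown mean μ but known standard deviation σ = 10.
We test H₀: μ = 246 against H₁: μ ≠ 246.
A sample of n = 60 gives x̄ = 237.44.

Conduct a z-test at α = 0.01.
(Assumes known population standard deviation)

Standard error: SE = σ/√n = 10/√60 = 1.2910
z-statistic: z = (x̄ - μ₀)/SE = (237.44 - 246)/1.2910 = -6.6305
Critical value: ±2.576
p-value < 0.0001
Decision: reject H₀

Answer: z = -6.6305, reject H₀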